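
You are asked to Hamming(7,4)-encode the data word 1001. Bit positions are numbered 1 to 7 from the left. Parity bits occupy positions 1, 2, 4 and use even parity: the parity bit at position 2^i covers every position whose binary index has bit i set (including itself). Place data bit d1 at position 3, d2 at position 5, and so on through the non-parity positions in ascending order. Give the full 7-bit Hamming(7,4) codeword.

Place data bits at non-power-of-two positions: b3=1, b5=0, b6=0, b7=1.
p1 = XOR of data positions {3,5,7} = 1⊕0⊕1 = 0
p2 = XOR of data positions {3,6,7} = 1⊕0⊕1 = 0
p4 = XOR of data positions {5,6,7} = 0⊕0⊕1 = 1
Codeword b1..b7 = 0011001

0011001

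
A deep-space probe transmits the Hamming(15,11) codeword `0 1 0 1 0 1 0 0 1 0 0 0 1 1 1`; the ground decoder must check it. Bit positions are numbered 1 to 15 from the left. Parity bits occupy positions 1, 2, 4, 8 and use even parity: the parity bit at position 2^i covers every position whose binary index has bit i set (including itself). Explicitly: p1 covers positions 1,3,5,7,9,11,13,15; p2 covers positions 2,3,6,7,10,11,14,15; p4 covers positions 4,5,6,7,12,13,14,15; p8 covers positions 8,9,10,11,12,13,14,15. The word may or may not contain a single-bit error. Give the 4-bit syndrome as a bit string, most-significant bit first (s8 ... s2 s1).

0101

s1: b1⊕b3⊕b5⊕b7⊕b9⊕b11⊕b13⊕b15 = 0⊕0⊕0⊕0⊕1⊕0⊕1⊕1 = 1
s2: b2⊕b3⊕b6⊕b7⊕b10⊕b11⊕b14⊕b15 = 1⊕0⊕1⊕0⊕0⊕0⊕1⊕1 = 0
s4: b4⊕b5⊕b6⊕b7⊕b12⊕b13⊕b14⊕b15 = 1⊕0⊕1⊕0⊕0⊕1⊕1⊕1 = 1
s8: b8⊕b9⊕b10⊕b11⊕b12⊕b13⊕b14⊕b15 = 0⊕1⊕0⊕0⊕0⊕1⊕1⊕1 = 0
Syndrome (s8...s1) = 0101 → position 5.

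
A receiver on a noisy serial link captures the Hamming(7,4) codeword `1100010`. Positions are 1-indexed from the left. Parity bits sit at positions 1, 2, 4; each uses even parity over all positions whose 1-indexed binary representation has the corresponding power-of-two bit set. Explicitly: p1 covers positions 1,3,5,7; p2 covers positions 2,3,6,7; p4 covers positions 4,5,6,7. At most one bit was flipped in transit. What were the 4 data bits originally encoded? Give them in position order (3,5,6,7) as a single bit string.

s1: b1⊕b3⊕b5⊕b7 = 1⊕0⊕0⊕0 = 1
s2: b2⊕b3⊕b6⊕b7 = 1⊕0⊕1⊕0 = 0
s4: b4⊕b5⊕b6⊕b7 = 0⊕0⊕1⊕0 = 1
Syndrome (s4...s1) = 101 → position 5.
Flip bit 5: corrected codeword = 1100110
Data bits at positions 3,5,6,7: 0110

0110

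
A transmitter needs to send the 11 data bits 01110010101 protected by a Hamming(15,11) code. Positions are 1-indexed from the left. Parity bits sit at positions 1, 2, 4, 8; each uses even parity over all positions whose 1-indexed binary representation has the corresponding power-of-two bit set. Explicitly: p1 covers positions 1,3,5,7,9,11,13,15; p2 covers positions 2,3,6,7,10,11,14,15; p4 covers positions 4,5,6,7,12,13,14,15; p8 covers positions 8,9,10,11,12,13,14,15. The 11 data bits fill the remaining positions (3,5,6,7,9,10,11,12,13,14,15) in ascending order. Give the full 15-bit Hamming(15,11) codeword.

Place data bits at non-power-of-two positions: b3=0, b5=1, b6=1, b7=1, b9=0, b10=0, b11=1, b12=0, b13=1, b14=0, b15=1.
p1 = XOR of data positions {3,5,7,9,11,13,15} = 0⊕1⊕1⊕0⊕1⊕1⊕1 = 1
p2 = XOR of data positions {3,6,7,10,11,14,15} = 0⊕1⊕1⊕0⊕1⊕0⊕1 = 0
p4 = XOR of data positions {5,6,7,12,13,14,15} = 1⊕1⊕1⊕0⊕1⊕0⊕1 = 1
p8 = XOR of data positions {9,10,11,12,13,14,15} = 0⊕0⊕1⊕0⊕1⊕0⊕1 = 1
Codeword b1..b15 = 100111110010101

100111110010101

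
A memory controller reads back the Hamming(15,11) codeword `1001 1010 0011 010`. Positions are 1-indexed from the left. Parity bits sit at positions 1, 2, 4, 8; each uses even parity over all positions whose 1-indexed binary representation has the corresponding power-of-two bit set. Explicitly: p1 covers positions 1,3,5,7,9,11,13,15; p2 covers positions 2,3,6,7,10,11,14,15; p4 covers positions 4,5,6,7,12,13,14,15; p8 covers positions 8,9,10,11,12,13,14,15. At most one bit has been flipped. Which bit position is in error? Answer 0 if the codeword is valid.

s1: b1⊕b3⊕b5⊕b7⊕b9⊕b11⊕b13⊕b15 = 1⊕0⊕1⊕1⊕0⊕1⊕0⊕0 = 0
s2: b2⊕b3⊕b6⊕b7⊕b10⊕b11⊕b14⊕b15 = 0⊕0⊕0⊕1⊕0⊕1⊕1⊕0 = 1
s4: b4⊕b5⊕b6⊕b7⊕b12⊕b13⊕b14⊕b15 = 1⊕1⊕0⊕1⊕1⊕0⊕1⊕0 = 1
s8: b8⊕b9⊕b10⊕b11⊕b12⊕b13⊕b14⊕b15 = 0⊕0⊕0⊕1⊕1⊕0⊕1⊕0 = 1
Syndrome (s8...s1) = 1110 → position 14.

14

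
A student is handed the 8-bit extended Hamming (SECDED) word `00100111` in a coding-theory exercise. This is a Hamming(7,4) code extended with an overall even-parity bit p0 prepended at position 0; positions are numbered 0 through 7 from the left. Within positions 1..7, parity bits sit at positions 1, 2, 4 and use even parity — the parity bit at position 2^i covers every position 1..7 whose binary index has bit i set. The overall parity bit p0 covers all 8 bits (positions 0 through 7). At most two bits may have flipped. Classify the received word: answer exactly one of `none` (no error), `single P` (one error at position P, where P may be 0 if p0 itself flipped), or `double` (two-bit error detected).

double

s1: b1⊕b3⊕b5⊕b7 = 0⊕0⊕1⊕1 = 0
s2: b2⊕b3⊕b6⊕b7 = 1⊕0⊕1⊕1 = 1
s4: b4⊕b5⊕b6⊕b7 = 0⊕1⊕1⊕1 = 1
Syndrome (s4...s1) = 110 → position 6.
Overall parity (XOR of all 8 bits, including p0): 0⊕0⊕1⊕0⊕0⊕1⊕1⊕1 = 0
Overall=0, syndrome position=6 → double-bit error detected (uncorrectable).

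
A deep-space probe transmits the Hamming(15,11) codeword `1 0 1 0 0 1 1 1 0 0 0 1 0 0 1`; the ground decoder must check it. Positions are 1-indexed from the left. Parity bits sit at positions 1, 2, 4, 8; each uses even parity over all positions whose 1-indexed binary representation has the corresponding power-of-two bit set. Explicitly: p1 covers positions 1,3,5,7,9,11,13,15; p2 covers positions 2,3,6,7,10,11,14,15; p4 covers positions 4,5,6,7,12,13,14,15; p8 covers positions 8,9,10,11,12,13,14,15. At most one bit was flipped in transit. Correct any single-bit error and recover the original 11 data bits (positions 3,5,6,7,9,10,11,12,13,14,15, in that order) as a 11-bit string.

10110001001

s1: b1⊕b3⊕b5⊕b7⊕b9⊕b11⊕b13⊕b15 = 1⊕1⊕0⊕1⊕0⊕0⊕0⊕1 = 0
s2: b2⊕b3⊕b6⊕b7⊕b10⊕b11⊕b14⊕b15 = 0⊕1⊕1⊕1⊕0⊕0⊕0⊕1 = 0
s4: b4⊕b5⊕b6⊕b7⊕b12⊕b13⊕b14⊕b15 = 0⊕0⊕1⊕1⊕1⊕0⊕0⊕1 = 0
s8: b8⊕b9⊕b10⊕b11⊕b12⊕b13⊕b14⊕b15 = 1⊕0⊕0⊕0⊕1⊕0⊕0⊕1 = 1
Syndrome (s8...s1) = 1000 → position 8.
Flip bit 8: corrected codeword = 101001100001001
Data bits at positions 3,5,6,7,9,10,11,12,13,14,15: 10110001001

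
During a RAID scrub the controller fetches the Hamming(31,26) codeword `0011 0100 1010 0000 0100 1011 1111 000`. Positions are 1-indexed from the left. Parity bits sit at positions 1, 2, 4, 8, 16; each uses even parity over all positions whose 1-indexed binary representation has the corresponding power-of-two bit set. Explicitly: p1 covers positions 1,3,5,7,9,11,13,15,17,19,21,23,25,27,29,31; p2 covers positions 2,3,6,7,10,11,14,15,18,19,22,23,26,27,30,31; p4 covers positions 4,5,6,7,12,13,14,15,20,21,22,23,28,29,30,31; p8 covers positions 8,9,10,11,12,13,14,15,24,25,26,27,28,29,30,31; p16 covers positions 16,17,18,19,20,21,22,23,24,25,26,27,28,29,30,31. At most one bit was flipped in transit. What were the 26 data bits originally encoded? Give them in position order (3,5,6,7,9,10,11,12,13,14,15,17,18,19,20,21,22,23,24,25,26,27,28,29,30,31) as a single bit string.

10101010001010010111111000

s1: b1⊕b3⊕b5⊕b7⊕b9⊕b11⊕b13⊕b15⊕b17⊕b19⊕b21⊕b23⊕b25⊕b27⊕b29⊕b31 = 0⊕1⊕0⊕0⊕1⊕1⊕0⊕0⊕0⊕0⊕1⊕1⊕1⊕1⊕0⊕0 = 1
s2: b2⊕b3⊕b6⊕b7⊕b10⊕b11⊕b14⊕b15⊕b18⊕b19⊕b22⊕b23⊕b26⊕b27⊕b30⊕b31 = 0⊕1⊕1⊕0⊕0⊕1⊕0⊕0⊕1⊕0⊕0⊕1⊕1⊕1⊕0⊕0 = 1
s4: b4⊕b5⊕b6⊕b7⊕b12⊕b13⊕b14⊕b15⊕b20⊕b21⊕b22⊕b23⊕b28⊕b29⊕b30⊕b31 = 1⊕0⊕1⊕0⊕0⊕0⊕0⊕0⊕0⊕1⊕0⊕1⊕1⊕0⊕0⊕0 = 1
s8: b8⊕b9⊕b10⊕b11⊕b12⊕b13⊕b14⊕b15⊕b24⊕b25⊕b26⊕b27⊕b28⊕b29⊕b30⊕b31 = 0⊕1⊕0⊕1⊕0⊕0⊕0⊕0⊕1⊕1⊕1⊕1⊕1⊕0⊕0⊕0 = 1
s16: b16⊕b17⊕b18⊕b19⊕b20⊕b21⊕b22⊕b23⊕b24⊕b25⊕b26⊕b27⊕b28⊕b29⊕b30⊕b31 = 0⊕0⊕1⊕0⊕0⊕1⊕0⊕1⊕1⊕1⊕1⊕1⊕1⊕0⊕0⊕0 = 0
Syndrome (s16...s1) = 01111 → position 15.
Flip bit 15: corrected codeword = 0011010010100010010010111111000
Data bits at positions 3,5,6,7,9,10,11,12,13,14,15,17,18,19,20,21,22,23,24,25,26,27,28,29,30,31: 10101010001010010111111000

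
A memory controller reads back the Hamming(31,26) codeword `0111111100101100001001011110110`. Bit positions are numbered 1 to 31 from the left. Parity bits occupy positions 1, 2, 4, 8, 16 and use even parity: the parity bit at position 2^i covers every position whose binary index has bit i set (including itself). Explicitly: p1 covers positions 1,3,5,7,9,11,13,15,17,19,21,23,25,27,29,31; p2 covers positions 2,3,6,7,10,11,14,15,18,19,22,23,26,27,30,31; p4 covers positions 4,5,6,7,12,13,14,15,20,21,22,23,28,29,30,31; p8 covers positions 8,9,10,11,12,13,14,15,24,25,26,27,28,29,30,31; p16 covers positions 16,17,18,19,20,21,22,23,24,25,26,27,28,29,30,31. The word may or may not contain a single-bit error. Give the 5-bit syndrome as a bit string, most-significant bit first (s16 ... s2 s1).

s1: b1⊕b3⊕b5⊕b7⊕b9⊕b11⊕b13⊕b15⊕b17⊕b19⊕b21⊕b23⊕b25⊕b27⊕b29⊕b31 = 0⊕1⊕1⊕1⊕0⊕1⊕1⊕0⊕0⊕1⊕0⊕0⊕1⊕1⊕1⊕0 = 1
s2: b2⊕b3⊕b6⊕b7⊕b10⊕b11⊕b14⊕b15⊕b18⊕b19⊕b22⊕b23⊕b26⊕b27⊕b30⊕b31 = 1⊕1⊕1⊕1⊕0⊕1⊕1⊕0⊕0⊕1⊕1⊕0⊕1⊕1⊕1⊕0 = 1
s4: b4⊕b5⊕b6⊕b7⊕b12⊕b13⊕b14⊕b15⊕b20⊕b21⊕b22⊕b23⊕b28⊕b29⊕b30⊕b31 = 1⊕1⊕1⊕1⊕0⊕1⊕1⊕0⊕0⊕0⊕1⊕0⊕0⊕1⊕1⊕0 = 1
s8: b8⊕b9⊕b10⊕b11⊕b12⊕b13⊕b14⊕b15⊕b24⊕b25⊕b26⊕b27⊕b28⊕b29⊕b30⊕b31 = 1⊕0⊕0⊕1⊕0⊕1⊕1⊕0⊕1⊕1⊕1⊕1⊕0⊕1⊕1⊕0 = 0
s16: b16⊕b17⊕b18⊕b19⊕b20⊕b21⊕b22⊕b23⊕b24⊕b25⊕b26⊕b27⊕b28⊕b29⊕b30⊕b31 = 0⊕0⊕0⊕1⊕0⊕0⊕1⊕0⊕1⊕1⊕1⊕1⊕0⊕1⊕1⊕0 = 0
Syndrome (s16...s1) = 00111 → position 7.

00111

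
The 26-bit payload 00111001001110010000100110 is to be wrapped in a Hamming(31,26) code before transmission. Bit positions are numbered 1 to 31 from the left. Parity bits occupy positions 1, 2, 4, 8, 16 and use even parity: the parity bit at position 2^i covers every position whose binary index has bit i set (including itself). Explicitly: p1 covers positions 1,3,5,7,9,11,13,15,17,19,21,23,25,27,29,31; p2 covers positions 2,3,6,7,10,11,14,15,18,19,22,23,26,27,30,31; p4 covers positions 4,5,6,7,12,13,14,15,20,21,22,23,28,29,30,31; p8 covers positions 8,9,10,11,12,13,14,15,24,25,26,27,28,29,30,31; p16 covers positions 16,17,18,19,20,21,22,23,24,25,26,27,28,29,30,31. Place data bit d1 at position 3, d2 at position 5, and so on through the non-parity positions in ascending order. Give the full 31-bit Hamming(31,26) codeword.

Place data bits at non-power-of-two positions: b3=0, b5=0, b6=1, b7=1, b9=1, b10=0, b11=0, b12=1, b13=0, b14=0, b15=1, b17=1, b18=1, b19=0, b20=0, b21=1, b22=0, b23=0, b24=0, b25=0, b26=1, b27=0, b28=0, b29=1, b30=1, b31=0.
p1 = XOR of data positions {3,5,7,9,11,13,15,17,19,21,23,25,27,29,31} = 0⊕0⊕1⊕1⊕0⊕0⊕1⊕1⊕0⊕1⊕0⊕0⊕0⊕1⊕0 = 0
p2 = XOR of data positions {3,6,7,10,11,14,15,18,19,22,23,26,27,30,31} = 0⊕1⊕1⊕0⊕0⊕0⊕1⊕1⊕0⊕0⊕0⊕1⊕0⊕1⊕0 = 0
p4 = XOR of data positions {5,6,7,12,13,14,15,20,21,22,23,28,29,30,31} = 0⊕1⊕1⊕1⊕0⊕0⊕1⊕0⊕1⊕0⊕0⊕0⊕1⊕1⊕0 = 1
p8 = XOR of data positions {9,10,11,12,13,14,15,24,25,26,27,28,29,30,31} = 1⊕0⊕0⊕1⊕0⊕0⊕1⊕0⊕0⊕1⊕0⊕0⊕1⊕1⊕0 = 0
p16 = XOR of data positions {17,18,19,20,21,22,23,24,25,26,27,28,29,30,31} = 1⊕1⊕0⊕0⊕1⊕0⊕0⊕0⊕0⊕1⊕0⊕0⊕1⊕1⊕0 = 0
Codeword b1..b31 = 0001011010010010110010000100110

0001011010010010110010000100110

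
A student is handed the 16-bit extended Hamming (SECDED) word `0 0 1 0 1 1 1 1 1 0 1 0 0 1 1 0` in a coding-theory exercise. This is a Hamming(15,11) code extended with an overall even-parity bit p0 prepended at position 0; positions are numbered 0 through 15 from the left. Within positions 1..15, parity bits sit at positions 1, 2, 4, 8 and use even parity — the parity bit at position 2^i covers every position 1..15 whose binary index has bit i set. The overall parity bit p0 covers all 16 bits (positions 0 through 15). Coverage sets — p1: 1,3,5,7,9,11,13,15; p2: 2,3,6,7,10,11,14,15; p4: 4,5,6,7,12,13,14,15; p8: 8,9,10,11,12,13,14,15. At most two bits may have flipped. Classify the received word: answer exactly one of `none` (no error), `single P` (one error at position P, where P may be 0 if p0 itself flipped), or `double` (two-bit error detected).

s1: b1⊕b3⊕b5⊕b7⊕b9⊕b11⊕b13⊕b15 = 0⊕0⊕1⊕1⊕0⊕0⊕1⊕0 = 1
s2: b2⊕b3⊕b6⊕b7⊕b10⊕b11⊕b14⊕b15 = 1⊕0⊕1⊕1⊕1⊕0⊕1⊕0 = 1
s4: b4⊕b5⊕b6⊕b7⊕b12⊕b13⊕b14⊕b15 = 1⊕1⊕1⊕1⊕0⊕1⊕1⊕0 = 0
s8: b8⊕b9⊕b10⊕b11⊕b12⊕b13⊕b14⊕b15 = 1⊕0⊕1⊕0⊕0⊕1⊕1⊕0 = 0
Syndrome (s8...s1) = 0011 → position 3.
Overall parity (XOR of all 16 bits, including p0): 0⊕0⊕1⊕0⊕1⊕1⊕1⊕1⊕1⊕0⊕1⊕0⊕0⊕1⊕1⊕0 = 1
Overall=1, syndrome position=3 → single-bit error at position 3.

single 3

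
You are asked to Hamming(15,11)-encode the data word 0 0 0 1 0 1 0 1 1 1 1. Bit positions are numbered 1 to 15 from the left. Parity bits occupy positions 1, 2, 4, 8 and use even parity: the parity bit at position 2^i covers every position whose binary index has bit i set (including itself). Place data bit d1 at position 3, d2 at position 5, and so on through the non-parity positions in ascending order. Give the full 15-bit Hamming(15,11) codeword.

Place data bits at non-power-of-two positions: b3=0, b5=0, b6=0, b7=1, b9=0, b10=1, b11=0, b12=1, b13=1, b14=1, b15=1.
p1 = XOR of data positions {3,5,7,9,11,13,15} = 0⊕0⊕1⊕0⊕0⊕1⊕1 = 1
p2 = XOR of data positions {3,6,7,10,11,14,15} = 0⊕0⊕1⊕1⊕0⊕1⊕1 = 0
p4 = XOR of data positions {5,6,7,12,13,14,15} = 0⊕0⊕1⊕1⊕1⊕1⊕1 = 1
p8 = XOR of data positions {9,10,11,12,13,14,15} = 0⊕1⊕0⊕1⊕1⊕1⊕1 = 1
Codeword b1..b15 = 100100110101111

100100110101111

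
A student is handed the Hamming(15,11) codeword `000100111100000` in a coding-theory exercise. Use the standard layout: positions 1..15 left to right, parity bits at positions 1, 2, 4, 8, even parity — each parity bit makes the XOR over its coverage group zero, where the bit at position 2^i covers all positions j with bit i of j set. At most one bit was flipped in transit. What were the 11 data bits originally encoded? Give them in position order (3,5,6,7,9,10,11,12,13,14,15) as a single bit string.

00011100000

s1: b1⊕b3⊕b5⊕b7⊕b9⊕b11⊕b13⊕b15 = 0⊕0⊕0⊕1⊕1⊕0⊕0⊕0 = 0
s2: b2⊕b3⊕b6⊕b7⊕b10⊕b11⊕b14⊕b15 = 0⊕0⊕0⊕1⊕1⊕0⊕0⊕0 = 0
s4: b4⊕b5⊕b6⊕b7⊕b12⊕b13⊕b14⊕b15 = 1⊕0⊕0⊕1⊕0⊕0⊕0⊕0 = 0
s8: b8⊕b9⊕b10⊕b11⊕b12⊕b13⊕b14⊕b15 = 1⊕1⊕1⊕0⊕0⊕0⊕0⊕0 = 1
Syndrome (s8...s1) = 1000 → position 8.
Flip bit 8: corrected codeword = 000100101100000
Data bits at positions 3,5,6,7,9,10,11,12,13,14,15: 00011100000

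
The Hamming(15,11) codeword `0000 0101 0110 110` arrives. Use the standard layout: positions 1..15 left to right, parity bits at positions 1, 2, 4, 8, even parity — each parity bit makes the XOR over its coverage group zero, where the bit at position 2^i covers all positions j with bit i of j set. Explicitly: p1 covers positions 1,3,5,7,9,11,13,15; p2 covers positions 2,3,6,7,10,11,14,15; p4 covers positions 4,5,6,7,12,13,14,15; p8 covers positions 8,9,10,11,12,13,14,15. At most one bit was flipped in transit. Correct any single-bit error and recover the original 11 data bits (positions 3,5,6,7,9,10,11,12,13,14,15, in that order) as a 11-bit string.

s1: b1⊕b3⊕b5⊕b7⊕b9⊕b11⊕b13⊕b15 = 0⊕0⊕0⊕0⊕0⊕1⊕1⊕0 = 0
s2: b2⊕b3⊕b6⊕b7⊕b10⊕b11⊕b14⊕b15 = 0⊕0⊕1⊕0⊕1⊕1⊕1⊕0 = 0
s4: b4⊕b5⊕b6⊕b7⊕b12⊕b13⊕b14⊕b15 = 0⊕0⊕1⊕0⊕0⊕1⊕1⊕0 = 1
s8: b8⊕b9⊕b10⊕b11⊕b12⊕b13⊕b14⊕b15 = 1⊕0⊕1⊕1⊕0⊕1⊕1⊕0 = 1
Syndrome (s8...s1) = 1100 → position 12.
Flip bit 12: corrected codeword = 000001010111110
Data bits at positions 3,5,6,7,9,10,11,12,13,14,15: 00100111110

00100111110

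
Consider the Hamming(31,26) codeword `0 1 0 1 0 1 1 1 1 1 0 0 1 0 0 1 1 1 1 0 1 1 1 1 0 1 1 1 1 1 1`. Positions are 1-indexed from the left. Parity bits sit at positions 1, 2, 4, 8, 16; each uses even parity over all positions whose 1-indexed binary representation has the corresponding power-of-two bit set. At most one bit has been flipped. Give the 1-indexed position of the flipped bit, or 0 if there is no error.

s1: b1⊕b3⊕b5⊕b7⊕b9⊕b11⊕b13⊕b15⊕b17⊕b19⊕b21⊕b23⊕b25⊕b27⊕b29⊕b31 = 0⊕0⊕0⊕1⊕1⊕0⊕1⊕0⊕1⊕1⊕1⊕1⊕0⊕1⊕1⊕1 = 0
s2: b2⊕b3⊕b6⊕b7⊕b10⊕b11⊕b14⊕b15⊕b18⊕b19⊕b22⊕b23⊕b26⊕b27⊕b30⊕b31 = 1⊕0⊕1⊕1⊕1⊕0⊕0⊕0⊕1⊕1⊕1⊕1⊕1⊕1⊕1⊕1 = 0
s4: b4⊕b5⊕b6⊕b7⊕b12⊕b13⊕b14⊕b15⊕b20⊕b21⊕b22⊕b23⊕b28⊕b29⊕b30⊕b31 = 1⊕0⊕1⊕1⊕0⊕1⊕0⊕0⊕0⊕1⊕1⊕1⊕1⊕1⊕1⊕1 = 1
s8: b8⊕b9⊕b10⊕b11⊕b12⊕b13⊕b14⊕b15⊕b24⊕b25⊕b26⊕b27⊕b28⊕b29⊕b30⊕b31 = 1⊕1⊕1⊕0⊕0⊕1⊕0⊕0⊕1⊕0⊕1⊕1⊕1⊕1⊕1⊕1 = 1
s16: b16⊕b17⊕b18⊕b19⊕b20⊕b21⊕b22⊕b23⊕b24⊕b25⊕b26⊕b27⊕b28⊕b29⊕b30⊕b31 = 1⊕1⊕1⊕1⊕0⊕1⊕1⊕1⊕1⊕0⊕1⊕1⊕1⊕1⊕1⊕1 = 0
Syndrome (s16...s1) = 01100 → position 12.

12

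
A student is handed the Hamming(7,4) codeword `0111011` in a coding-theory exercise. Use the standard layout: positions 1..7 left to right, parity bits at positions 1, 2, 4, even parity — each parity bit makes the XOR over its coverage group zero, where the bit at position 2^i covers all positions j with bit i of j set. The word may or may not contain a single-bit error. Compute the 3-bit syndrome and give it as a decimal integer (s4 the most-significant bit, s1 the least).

s1: b1⊕b3⊕b5⊕b7 = 0⊕1⊕0⊕1 = 0
s2: b2⊕b3⊕b6⊕b7 = 1⊕1⊕1⊕1 = 0
s4: b4⊕b5⊕b6⊕b7 = 1⊕0⊕1⊕1 = 1
Syndrome (s4...s1) = 100 → position 4.

4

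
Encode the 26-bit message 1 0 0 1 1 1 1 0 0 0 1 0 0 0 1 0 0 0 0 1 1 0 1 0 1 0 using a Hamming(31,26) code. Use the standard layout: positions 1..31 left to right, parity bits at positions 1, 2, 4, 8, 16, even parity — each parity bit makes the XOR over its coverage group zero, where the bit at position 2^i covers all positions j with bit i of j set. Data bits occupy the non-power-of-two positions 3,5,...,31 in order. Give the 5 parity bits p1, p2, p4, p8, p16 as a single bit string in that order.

01101

Place data bits at non-power-of-two positions: b3=1, b5=0, b6=0, b7=1, b9=1, b10=1, b11=1, b12=0, b13=0, b14=0, b15=1, b17=0, b18=0, b19=0, b20=1, b21=0, b22=0, b23=0, b24=0, b25=1, b26=1, b27=0, b28=1, b29=0, b30=1, b31=0.
p1 = XOR of data positions {3,5,7,9,11,13,15,17,19,21,23,25,27,29,31} = 1⊕0⊕1⊕1⊕1⊕0⊕1⊕0⊕0⊕0⊕0⊕1⊕0⊕0⊕0 = 0
p2 = XOR of data positions {3,6,7,10,11,14,15,18,19,22,23,26,27,30,31} = 1⊕0⊕1⊕1⊕1⊕0⊕1⊕0⊕0⊕0⊕0⊕1⊕0⊕1⊕0 = 1
p4 = XOR of data positions {5,6,7,12,13,14,15,20,21,22,23,28,29,30,31} = 0⊕0⊕1⊕0⊕0⊕0⊕1⊕1⊕0⊕0⊕0⊕1⊕0⊕1⊕0 = 1
p8 = XOR of data positions {9,10,11,12,13,14,15,24,25,26,27,28,29,30,31} = 1⊕1⊕1⊕0⊕0⊕0⊕1⊕0⊕1⊕1⊕0⊕1⊕0⊕1⊕0 = 0
p16 = XOR of data positions {17,18,19,20,21,22,23,24,25,26,27,28,29,30,31} = 0⊕0⊕0⊕1⊕0⊕0⊕0⊕0⊕1⊕1⊕0⊕1⊕0⊕1⊕0 = 1
Parity bits p1,p2,p4,p8,p16 = 01101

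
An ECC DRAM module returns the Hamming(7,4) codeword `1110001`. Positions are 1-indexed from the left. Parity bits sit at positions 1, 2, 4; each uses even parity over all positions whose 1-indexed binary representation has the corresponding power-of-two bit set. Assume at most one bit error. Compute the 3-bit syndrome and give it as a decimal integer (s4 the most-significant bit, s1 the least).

s1: b1⊕b3⊕b5⊕b7 = 1⊕1⊕0⊕1 = 1
s2: b2⊕b3⊕b6⊕b7 = 1⊕1⊕0⊕1 = 1
s4: b4⊕b5⊕b6⊕b7 = 0⊕0⊕0⊕1 = 1
Syndrome (s4...s1) = 111 → position 7.

7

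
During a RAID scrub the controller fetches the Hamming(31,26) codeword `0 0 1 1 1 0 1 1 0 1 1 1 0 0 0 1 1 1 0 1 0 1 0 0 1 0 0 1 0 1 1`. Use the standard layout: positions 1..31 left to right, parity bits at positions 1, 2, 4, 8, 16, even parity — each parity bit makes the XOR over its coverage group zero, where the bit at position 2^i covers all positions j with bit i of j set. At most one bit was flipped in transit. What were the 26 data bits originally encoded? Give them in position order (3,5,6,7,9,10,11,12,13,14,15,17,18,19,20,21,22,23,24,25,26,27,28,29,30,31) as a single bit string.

11010111000110111001001011

s1: b1⊕b3⊕b5⊕b7⊕b9⊕b11⊕b13⊕b15⊕b17⊕b19⊕b21⊕b23⊕b25⊕b27⊕b29⊕b31 = 0⊕1⊕1⊕1⊕0⊕1⊕0⊕0⊕1⊕0⊕0⊕0⊕1⊕0⊕0⊕1 = 1
s2: b2⊕b3⊕b6⊕b7⊕b10⊕b11⊕b14⊕b15⊕b18⊕b19⊕b22⊕b23⊕b26⊕b27⊕b30⊕b31 = 0⊕1⊕0⊕1⊕1⊕1⊕0⊕0⊕1⊕0⊕1⊕0⊕0⊕0⊕1⊕1 = 0
s4: b4⊕b5⊕b6⊕b7⊕b12⊕b13⊕b14⊕b15⊕b20⊕b21⊕b22⊕b23⊕b28⊕b29⊕b30⊕b31 = 1⊕1⊕0⊕1⊕1⊕0⊕0⊕0⊕1⊕0⊕1⊕0⊕1⊕0⊕1⊕1 = 1
s8: b8⊕b9⊕b10⊕b11⊕b12⊕b13⊕b14⊕b15⊕b24⊕b25⊕b26⊕b27⊕b28⊕b29⊕b30⊕b31 = 1⊕0⊕1⊕1⊕1⊕0⊕0⊕0⊕0⊕1⊕0⊕0⊕1⊕0⊕1⊕1 = 0
s16: b16⊕b17⊕b18⊕b19⊕b20⊕b21⊕b22⊕b23⊕b24⊕b25⊕b26⊕b27⊕b28⊕b29⊕b30⊕b31 = 1⊕1⊕1⊕0⊕1⊕0⊕1⊕0⊕0⊕1⊕0⊕0⊕1⊕0⊕1⊕1 = 1
Syndrome (s16...s1) = 10101 → position 21.
Flip bit 21: corrected codeword = 0011101101110001110111001001011
Data bits at positions 3,5,6,7,9,10,11,12,13,14,15,17,18,19,20,21,22,23,24,25,26,27,28,29,30,31: 11010111000110111001001011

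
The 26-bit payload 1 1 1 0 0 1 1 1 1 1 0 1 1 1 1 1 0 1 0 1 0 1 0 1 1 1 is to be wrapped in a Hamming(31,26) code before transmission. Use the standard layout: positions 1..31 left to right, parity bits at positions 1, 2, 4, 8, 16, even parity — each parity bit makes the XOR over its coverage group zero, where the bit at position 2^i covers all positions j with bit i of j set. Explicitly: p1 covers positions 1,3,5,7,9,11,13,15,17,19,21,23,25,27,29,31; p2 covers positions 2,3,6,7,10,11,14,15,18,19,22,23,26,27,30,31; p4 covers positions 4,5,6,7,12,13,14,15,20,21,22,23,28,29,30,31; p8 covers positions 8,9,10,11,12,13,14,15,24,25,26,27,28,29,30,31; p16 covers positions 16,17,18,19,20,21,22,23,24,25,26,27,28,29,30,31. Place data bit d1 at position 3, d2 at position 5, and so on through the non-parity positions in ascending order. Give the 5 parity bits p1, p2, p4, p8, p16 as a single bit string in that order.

Place data bits at non-power-of-two positions: b3=1, b5=1, b6=1, b7=0, b9=0, b10=1, b11=1, b12=1, b13=1, b14=1, b15=0, b17=1, b18=1, b19=1, b20=1, b21=1, b22=0, b23=1, b24=0, b25=1, b26=0, b27=1, b28=0, b29=1, b30=1, b31=1.
p1 = XOR of data positions {3,5,7,9,11,13,15,17,19,21,23,25,27,29,31} = 1⊕1⊕0⊕0⊕1⊕1⊕0⊕1⊕1⊕1⊕1⊕1⊕1⊕1⊕1 = 0
p2 = XOR of data positions {3,6,7,10,11,14,15,18,19,22,23,26,27,30,31} = 1⊕1⊕0⊕1⊕1⊕1⊕0⊕1⊕1⊕0⊕1⊕0⊕1⊕1⊕1 = 1
p4 = XOR of data positions {5,6,7,12,13,14,15,20,21,22,23,28,29,30,31} = 1⊕1⊕0⊕1⊕1⊕1⊕0⊕1⊕1⊕0⊕1⊕0⊕1⊕1⊕1 = 1
p8 = XOR of data positions {9,10,11,12,13,14,15,24,25,26,27,28,29,30,31} = 0⊕1⊕1⊕1⊕1⊕1⊕0⊕0⊕1⊕0⊕1⊕0⊕1⊕1⊕1 = 0
p16 = XOR of data positions {17,18,19,20,21,22,23,24,25,26,27,28,29,30,31} = 1⊕1⊕1⊕1⊕1⊕0⊕1⊕0⊕1⊕0⊕1⊕0⊕1⊕1⊕1 = 1
Parity bits p1,p2,p4,p8,p16 = 01101

01101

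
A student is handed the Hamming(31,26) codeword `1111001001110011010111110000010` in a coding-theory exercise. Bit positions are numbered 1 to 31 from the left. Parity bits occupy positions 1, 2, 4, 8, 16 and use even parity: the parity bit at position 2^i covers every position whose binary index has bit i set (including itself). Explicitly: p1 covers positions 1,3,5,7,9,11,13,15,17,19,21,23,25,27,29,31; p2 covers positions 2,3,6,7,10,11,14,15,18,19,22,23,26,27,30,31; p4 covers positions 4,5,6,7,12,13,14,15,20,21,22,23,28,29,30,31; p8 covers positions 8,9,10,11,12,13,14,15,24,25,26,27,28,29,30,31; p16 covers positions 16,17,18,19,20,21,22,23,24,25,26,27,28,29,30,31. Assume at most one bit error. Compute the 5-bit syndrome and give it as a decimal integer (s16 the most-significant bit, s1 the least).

s1: b1⊕b3⊕b5⊕b7⊕b9⊕b11⊕b13⊕b15⊕b17⊕b19⊕b21⊕b23⊕b25⊕b27⊕b29⊕b31 = 1⊕1⊕0⊕1⊕0⊕1⊕0⊕1⊕0⊕0⊕1⊕1⊕0⊕0⊕0⊕0 = 1
s2: b2⊕b3⊕b6⊕b7⊕b10⊕b11⊕b14⊕b15⊕b18⊕b19⊕b22⊕b23⊕b26⊕b27⊕b30⊕b31 = 1⊕1⊕0⊕1⊕1⊕1⊕0⊕1⊕1⊕0⊕1⊕1⊕0⊕0⊕1⊕0 = 0
s4: b4⊕b5⊕b6⊕b7⊕b12⊕b13⊕b14⊕b15⊕b20⊕b21⊕b22⊕b23⊕b28⊕b29⊕b30⊕b31 = 1⊕0⊕0⊕1⊕1⊕0⊕0⊕1⊕1⊕1⊕1⊕1⊕0⊕0⊕1⊕0 = 1
s8: b8⊕b9⊕b10⊕b11⊕b12⊕b13⊕b14⊕b15⊕b24⊕b25⊕b26⊕b27⊕b28⊕b29⊕b30⊕b31 = 0⊕0⊕1⊕1⊕1⊕0⊕0⊕1⊕1⊕0⊕0⊕0⊕0⊕0⊕1⊕0 = 0
s16: b16⊕b17⊕b18⊕b19⊕b20⊕b21⊕b22⊕b23⊕b24⊕b25⊕b26⊕b27⊕b28⊕b29⊕b30⊕b31 = 1⊕0⊕1⊕0⊕1⊕1⊕1⊕1⊕1⊕0⊕0⊕0⊕0⊕0⊕1⊕0 = 0
Syndrome (s16...s1) = 00101 → position 5.

5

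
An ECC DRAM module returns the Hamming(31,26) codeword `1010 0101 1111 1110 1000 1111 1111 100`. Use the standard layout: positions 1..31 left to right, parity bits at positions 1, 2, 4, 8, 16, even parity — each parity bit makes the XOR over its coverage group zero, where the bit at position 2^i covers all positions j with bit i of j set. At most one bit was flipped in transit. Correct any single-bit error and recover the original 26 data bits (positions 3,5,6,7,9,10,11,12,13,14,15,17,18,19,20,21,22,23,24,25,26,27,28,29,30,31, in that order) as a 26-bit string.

10101111111100011111111100

s1: b1⊕b3⊕b5⊕b7⊕b9⊕b11⊕b13⊕b15⊕b17⊕b19⊕b21⊕b23⊕b25⊕b27⊕b29⊕b31 = 1⊕1⊕0⊕0⊕1⊕1⊕1⊕1⊕1⊕0⊕1⊕1⊕1⊕1⊕1⊕0 = 0
s2: b2⊕b3⊕b6⊕b7⊕b10⊕b11⊕b14⊕b15⊕b18⊕b19⊕b22⊕b23⊕b26⊕b27⊕b30⊕b31 = 0⊕1⊕1⊕0⊕1⊕1⊕1⊕1⊕0⊕0⊕1⊕1⊕1⊕1⊕0⊕0 = 0
s4: b4⊕b5⊕b6⊕b7⊕b12⊕b13⊕b14⊕b15⊕b20⊕b21⊕b22⊕b23⊕b28⊕b29⊕b30⊕b31 = 0⊕0⊕1⊕0⊕1⊕1⊕1⊕1⊕0⊕1⊕1⊕1⊕1⊕1⊕0⊕0 = 0
s8: b8⊕b9⊕b10⊕b11⊕b12⊕b13⊕b14⊕b15⊕b24⊕b25⊕b26⊕b27⊕b28⊕b29⊕b30⊕b31 = 1⊕1⊕1⊕1⊕1⊕1⊕1⊕1⊕1⊕1⊕1⊕1⊕1⊕1⊕0⊕0 = 0
s16: b16⊕b17⊕b18⊕b19⊕b20⊕b21⊕b22⊕b23⊕b24⊕b25⊕b26⊕b27⊕b28⊕b29⊕b30⊕b31 = 0⊕1⊕0⊕0⊕0⊕1⊕1⊕1⊕1⊕1⊕1⊕1⊕1⊕1⊕0⊕0 = 0
Syndrome (s16...s1) = 00000 → position 0 (no error).
No correction needed.
Data bits at positions 3,5,6,7,9,10,11,12,13,14,15,17,18,19,20,21,22,23,24,25,26,27,28,29,30,31: 10101111111100011111111100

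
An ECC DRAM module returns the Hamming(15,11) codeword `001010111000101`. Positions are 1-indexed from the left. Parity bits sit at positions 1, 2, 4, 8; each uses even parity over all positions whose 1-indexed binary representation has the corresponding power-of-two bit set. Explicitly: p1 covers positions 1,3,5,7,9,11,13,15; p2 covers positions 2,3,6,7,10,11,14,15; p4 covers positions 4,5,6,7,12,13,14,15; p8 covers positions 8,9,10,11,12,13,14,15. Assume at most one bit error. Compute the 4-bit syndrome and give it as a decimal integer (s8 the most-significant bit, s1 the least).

s1: b1⊕b3⊕b5⊕b7⊕b9⊕b11⊕b13⊕b15 = 0⊕1⊕1⊕1⊕1⊕0⊕1⊕1 = 0
s2: b2⊕b3⊕b6⊕b7⊕b10⊕b11⊕b14⊕b15 = 0⊕1⊕0⊕1⊕0⊕0⊕0⊕1 = 1
s4: b4⊕b5⊕b6⊕b7⊕b12⊕b13⊕b14⊕b15 = 0⊕1⊕0⊕1⊕0⊕1⊕0⊕1 = 0
s8: b8⊕b9⊕b10⊕b11⊕b12⊕b13⊕b14⊕b15 = 1⊕1⊕0⊕0⊕0⊕1⊕0⊕1 = 0
Syndrome (s8...s1) = 0010 → position 2.

2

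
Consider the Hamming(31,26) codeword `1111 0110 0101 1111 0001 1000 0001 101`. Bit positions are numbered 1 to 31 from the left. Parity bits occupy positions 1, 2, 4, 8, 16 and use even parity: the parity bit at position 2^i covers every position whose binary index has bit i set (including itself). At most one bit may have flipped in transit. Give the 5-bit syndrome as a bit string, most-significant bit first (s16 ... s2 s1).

00000

s1: b1⊕b3⊕b5⊕b7⊕b9⊕b11⊕b13⊕b15⊕b17⊕b19⊕b21⊕b23⊕b25⊕b27⊕b29⊕b31 = 1⊕1⊕0⊕1⊕0⊕0⊕1⊕1⊕0⊕0⊕1⊕0⊕0⊕0⊕1⊕1 = 0
s2: b2⊕b3⊕b6⊕b7⊕b10⊕b11⊕b14⊕b15⊕b18⊕b19⊕b22⊕b23⊕b26⊕b27⊕b30⊕b31 = 1⊕1⊕1⊕1⊕1⊕0⊕1⊕1⊕0⊕0⊕0⊕0⊕0⊕0⊕0⊕1 = 0
s4: b4⊕b5⊕b6⊕b7⊕b12⊕b13⊕b14⊕b15⊕b20⊕b21⊕b22⊕b23⊕b28⊕b29⊕b30⊕b31 = 1⊕0⊕1⊕1⊕1⊕1⊕1⊕1⊕1⊕1⊕0⊕0⊕1⊕1⊕0⊕1 = 0
s8: b8⊕b9⊕b10⊕b11⊕b12⊕b13⊕b14⊕b15⊕b24⊕b25⊕b26⊕b27⊕b28⊕b29⊕b30⊕b31 = 0⊕0⊕1⊕0⊕1⊕1⊕1⊕1⊕0⊕0⊕0⊕0⊕1⊕1⊕0⊕1 = 0
s16: b16⊕b17⊕b18⊕b19⊕b20⊕b21⊕b22⊕b23⊕b24⊕b25⊕b26⊕b27⊕b28⊕b29⊕b30⊕b31 = 1⊕0⊕0⊕0⊕1⊕1⊕0⊕0⊕0⊕0⊕0⊕0⊕1⊕1⊕0⊕1 = 0
Syndrome (s16...s1) = 00000 → position 0 (no error).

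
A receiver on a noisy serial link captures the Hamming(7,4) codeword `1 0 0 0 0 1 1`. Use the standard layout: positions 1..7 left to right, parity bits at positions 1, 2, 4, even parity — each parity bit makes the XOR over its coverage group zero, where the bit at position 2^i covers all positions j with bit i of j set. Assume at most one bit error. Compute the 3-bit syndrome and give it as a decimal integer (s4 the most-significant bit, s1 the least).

0

s1: b1⊕b3⊕b5⊕b7 = 1⊕0⊕0⊕1 = 0
s2: b2⊕b3⊕b6⊕b7 = 0⊕0⊕1⊕1 = 0
s4: b4⊕b5⊕b6⊕b7 = 0⊕0⊕1⊕1 = 0
Syndrome (s4...s1) = 000 → position 0 (no error).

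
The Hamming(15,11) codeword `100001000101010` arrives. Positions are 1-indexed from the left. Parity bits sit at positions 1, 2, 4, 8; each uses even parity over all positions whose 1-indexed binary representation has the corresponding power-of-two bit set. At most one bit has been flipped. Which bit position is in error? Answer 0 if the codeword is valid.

s1: b1⊕b3⊕b5⊕b7⊕b9⊕b11⊕b13⊕b15 = 1⊕0⊕0⊕0⊕0⊕0⊕0⊕0 = 1
s2: b2⊕b3⊕b6⊕b7⊕b10⊕b11⊕b14⊕b15 = 0⊕0⊕1⊕0⊕1⊕0⊕1⊕0 = 1
s4: b4⊕b5⊕b6⊕b7⊕b12⊕b13⊕b14⊕b15 = 0⊕0⊕1⊕0⊕1⊕0⊕1⊕0 = 1
s8: b8⊕b9⊕b10⊕b11⊕b12⊕b13⊕b14⊕b15 = 0⊕0⊕1⊕0⊕1⊕0⊕1⊕0 = 1
Syndrome (s8...s1) = 1111 → position 15.

15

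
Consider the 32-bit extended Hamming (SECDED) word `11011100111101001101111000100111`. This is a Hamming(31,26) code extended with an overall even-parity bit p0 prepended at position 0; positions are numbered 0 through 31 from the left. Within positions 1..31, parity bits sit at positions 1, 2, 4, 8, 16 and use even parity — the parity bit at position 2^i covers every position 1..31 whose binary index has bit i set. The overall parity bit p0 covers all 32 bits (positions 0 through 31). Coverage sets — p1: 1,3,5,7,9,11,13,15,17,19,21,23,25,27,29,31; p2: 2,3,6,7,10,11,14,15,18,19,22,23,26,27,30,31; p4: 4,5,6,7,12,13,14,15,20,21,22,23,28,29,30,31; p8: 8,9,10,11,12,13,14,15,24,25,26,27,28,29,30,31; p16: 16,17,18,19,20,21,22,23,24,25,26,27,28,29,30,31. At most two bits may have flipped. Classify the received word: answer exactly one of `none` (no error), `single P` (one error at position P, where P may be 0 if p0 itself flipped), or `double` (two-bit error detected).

double

s1: b1⊕b3⊕b5⊕b7⊕b9⊕b11⊕b13⊕b15⊕b17⊕b19⊕b21⊕b23⊕b25⊕b27⊕b29⊕b31 = 1⊕1⊕1⊕0⊕1⊕1⊕1⊕0⊕1⊕1⊕1⊕0⊕0⊕0⊕1⊕1 = 1
s2: b2⊕b3⊕b6⊕b7⊕b10⊕b11⊕b14⊕b15⊕b18⊕b19⊕b22⊕b23⊕b26⊕b27⊕b30⊕b31 = 0⊕1⊕0⊕0⊕1⊕1⊕0⊕0⊕0⊕1⊕1⊕0⊕1⊕0⊕1⊕1 = 0
s4: b4⊕b5⊕b6⊕b7⊕b12⊕b13⊕b14⊕b15⊕b20⊕b21⊕b22⊕b23⊕b28⊕b29⊕b30⊕b31 = 1⊕1⊕0⊕0⊕0⊕1⊕0⊕0⊕1⊕1⊕1⊕0⊕0⊕1⊕1⊕1 = 1
s8: b8⊕b9⊕b10⊕b11⊕b12⊕b13⊕b14⊕b15⊕b24⊕b25⊕b26⊕b27⊕b28⊕b29⊕b30⊕b31 = 1⊕1⊕1⊕1⊕0⊕1⊕0⊕0⊕0⊕0⊕1⊕0⊕0⊕1⊕1⊕1 = 1
s16: b16⊕b17⊕b18⊕b19⊕b20⊕b21⊕b22⊕b23⊕b24⊕b25⊕b26⊕b27⊕b28⊕b29⊕b30⊕b31 = 1⊕1⊕0⊕1⊕1⊕1⊕1⊕0⊕0⊕0⊕1⊕0⊕0⊕1⊕1⊕1 = 0
Syndrome (s16...s1) = 01101 → position 13.
Overall parity (XOR of all 32 bits, including p0): 1⊕1⊕0⊕1⊕1⊕1⊕0⊕0⊕1⊕1⊕1⊕1⊕0⊕1⊕0⊕0⊕1⊕1⊕0⊕1⊕1⊕1⊕1⊕0⊕0⊕0⊕1⊕0⊕0⊕1⊕1⊕1 = 0
Overall=0, syndrome position=13 → double-bit error detected (uncorrectable).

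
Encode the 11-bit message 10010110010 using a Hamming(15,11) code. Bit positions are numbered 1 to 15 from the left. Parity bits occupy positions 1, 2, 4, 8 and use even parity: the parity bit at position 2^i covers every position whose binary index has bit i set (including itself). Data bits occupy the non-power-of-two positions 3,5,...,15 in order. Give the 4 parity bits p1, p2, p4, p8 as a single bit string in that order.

Place data bits at non-power-of-two positions: b3=1, b5=0, b6=0, b7=1, b9=0, b10=1, b11=1, b12=0, b13=0, b14=1, b15=0.
p1 = XOR of data positions {3,5,7,9,11,13,15} = 1⊕0⊕1⊕0⊕1⊕0⊕0 = 1
p2 = XOR of data positions {3,6,7,10,11,14,15} = 1⊕0⊕1⊕1⊕1⊕1⊕0 = 1
p4 = XOR of data positions {5,6,7,12,13,14,15} = 0⊕0⊕1⊕0⊕0⊕1⊕0 = 0
p8 = XOR of data positions {9,10,11,12,13,14,15} = 0⊕1⊕1⊕0⊕0⊕1⊕0 = 1
Parity bits p1,p2,p4,p8 = 1101

1101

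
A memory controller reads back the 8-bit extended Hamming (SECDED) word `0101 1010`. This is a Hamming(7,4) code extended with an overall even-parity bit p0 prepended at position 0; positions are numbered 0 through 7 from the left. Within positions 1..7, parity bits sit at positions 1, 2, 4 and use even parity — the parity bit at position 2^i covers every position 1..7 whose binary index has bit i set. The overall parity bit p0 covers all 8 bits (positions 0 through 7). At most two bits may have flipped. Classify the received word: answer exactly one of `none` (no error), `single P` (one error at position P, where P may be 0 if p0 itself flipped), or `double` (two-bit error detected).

none

s1: b1⊕b3⊕b5⊕b7 = 1⊕1⊕0⊕0 = 0
s2: b2⊕b3⊕b6⊕b7 = 0⊕1⊕1⊕0 = 0
s4: b4⊕b5⊕b6⊕b7 = 1⊕0⊕1⊕0 = 0
Syndrome (s4...s1) = 000 → position 0 (no error).
Overall parity (XOR of all 8 bits, including p0): 0⊕1⊕0⊕1⊕1⊕0⊕1⊕0 = 0
Overall=0, syndrome position=0 → no error.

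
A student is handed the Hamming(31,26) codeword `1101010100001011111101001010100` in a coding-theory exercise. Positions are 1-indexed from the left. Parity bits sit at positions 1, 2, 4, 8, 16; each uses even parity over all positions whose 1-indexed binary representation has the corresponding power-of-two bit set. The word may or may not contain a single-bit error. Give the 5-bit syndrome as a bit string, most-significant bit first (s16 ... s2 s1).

s1: b1⊕b3⊕b5⊕b7⊕b9⊕b11⊕b13⊕b15⊕b17⊕b19⊕b21⊕b23⊕b25⊕b27⊕b29⊕b31 = 1⊕0⊕0⊕0⊕0⊕0⊕1⊕1⊕1⊕1⊕0⊕0⊕1⊕1⊕1⊕0 = 0
s2: b2⊕b3⊕b6⊕b7⊕b10⊕b11⊕b14⊕b15⊕b18⊕b19⊕b22⊕b23⊕b26⊕b27⊕b30⊕b31 = 1⊕0⊕1⊕0⊕0⊕0⊕0⊕1⊕1⊕1⊕1⊕0⊕0⊕1⊕0⊕0 = 1
s4: b4⊕b5⊕b6⊕b7⊕b12⊕b13⊕b14⊕b15⊕b20⊕b21⊕b22⊕b23⊕b28⊕b29⊕b30⊕b31 = 1⊕0⊕1⊕0⊕0⊕1⊕0⊕1⊕1⊕0⊕1⊕0⊕0⊕1⊕0⊕0 = 1
s8: b8⊕b9⊕b10⊕b11⊕b12⊕b13⊕b14⊕b15⊕b24⊕b25⊕b26⊕b27⊕b28⊕b29⊕b30⊕b31 = 1⊕0⊕0⊕0⊕0⊕1⊕0⊕1⊕0⊕1⊕0⊕1⊕0⊕1⊕0⊕0 = 0
s16: b16⊕b17⊕b18⊕b19⊕b20⊕b21⊕b22⊕b23⊕b24⊕b25⊕b26⊕b27⊕b28⊕b29⊕b30⊕b31 = 1⊕1⊕1⊕1⊕1⊕0⊕1⊕0⊕0⊕1⊕0⊕1⊕0⊕1⊕0⊕0 = 1
Syndrome (s16...s1) = 10110 → position 22.

10110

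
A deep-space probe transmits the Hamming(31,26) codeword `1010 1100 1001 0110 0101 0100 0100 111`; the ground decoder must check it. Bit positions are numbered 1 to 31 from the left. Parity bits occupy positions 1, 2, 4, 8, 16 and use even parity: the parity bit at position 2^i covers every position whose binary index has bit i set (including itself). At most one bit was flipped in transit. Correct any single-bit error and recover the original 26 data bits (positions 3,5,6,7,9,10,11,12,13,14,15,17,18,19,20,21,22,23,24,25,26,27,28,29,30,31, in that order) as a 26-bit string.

s1: b1⊕b3⊕b5⊕b7⊕b9⊕b11⊕b13⊕b15⊕b17⊕b19⊕b21⊕b23⊕b25⊕b27⊕b29⊕b31 = 1⊕1⊕1⊕0⊕1⊕0⊕0⊕1⊕0⊕0⊕0⊕0⊕0⊕0⊕1⊕1 = 1
s2: b2⊕b3⊕b6⊕b7⊕b10⊕b11⊕b14⊕b15⊕b18⊕b19⊕b22⊕b23⊕b26⊕b27⊕b30⊕b31 = 0⊕1⊕1⊕0⊕0⊕0⊕1⊕1⊕1⊕0⊕1⊕0⊕1⊕0⊕1⊕1 = 1
s4: b4⊕b5⊕b6⊕b7⊕b12⊕b13⊕b14⊕b15⊕b20⊕b21⊕b22⊕b23⊕b28⊕b29⊕b30⊕b31 = 0⊕1⊕1⊕0⊕1⊕0⊕1⊕1⊕1⊕0⊕1⊕0⊕0⊕1⊕1⊕1 = 0
s8: b8⊕b9⊕b10⊕b11⊕b12⊕b13⊕b14⊕b15⊕b24⊕b25⊕b26⊕b27⊕b28⊕b29⊕b30⊕b31 = 0⊕1⊕0⊕0⊕1⊕0⊕1⊕1⊕0⊕0⊕1⊕0⊕0⊕1⊕1⊕1 = 0
s16: b16⊕b17⊕b18⊕b19⊕b20⊕b21⊕b22⊕b23⊕b24⊕b25⊕b26⊕b27⊕b28⊕b29⊕b30⊕b31 = 0⊕0⊕1⊕0⊕1⊕0⊕1⊕0⊕0⊕0⊕1⊕0⊕0⊕1⊕1⊕1 = 1
Syndrome (s16...s1) = 10011 → position 19.
Flip bit 19: corrected codeword = 1010110010010110011101000100111
Data bits at positions 3,5,6,7,9,10,11,12,13,14,15,17,18,19,20,21,22,23,24,25,26,27,28,29,30,31: 11101001011011101000100111

11101001011011101000100111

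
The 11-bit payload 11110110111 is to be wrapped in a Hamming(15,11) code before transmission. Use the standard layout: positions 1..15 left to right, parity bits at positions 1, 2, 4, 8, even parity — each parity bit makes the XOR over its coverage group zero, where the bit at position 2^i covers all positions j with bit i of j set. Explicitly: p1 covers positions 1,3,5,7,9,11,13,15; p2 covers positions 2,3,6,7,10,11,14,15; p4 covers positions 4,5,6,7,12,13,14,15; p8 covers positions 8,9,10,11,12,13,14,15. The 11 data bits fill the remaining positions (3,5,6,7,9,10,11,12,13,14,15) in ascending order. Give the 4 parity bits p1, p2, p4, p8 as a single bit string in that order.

0101

Place data bits at non-power-of-two positions: b3=1, b5=1, b6=1, b7=1, b9=0, b10=1, b11=1, b12=0, b13=1, b14=1, b15=1.
p1 = XOR of data positions {3,5,7,9,11,13,15} = 1⊕1⊕1⊕0⊕1⊕1⊕1 = 0
p2 = XOR of data positions {3,6,7,10,11,14,15} = 1⊕1⊕1⊕1⊕1⊕1⊕1 = 1
p4 = XOR of data positions {5,6,7,12,13,14,15} = 1⊕1⊕1⊕0⊕1⊕1⊕1 = 0
p8 = XOR of data positions {9,10,11,12,13,14,15} = 0⊕1⊕1⊕0⊕1⊕1⊕1 = 1
Parity bits p1,p2,p4,p8 = 0101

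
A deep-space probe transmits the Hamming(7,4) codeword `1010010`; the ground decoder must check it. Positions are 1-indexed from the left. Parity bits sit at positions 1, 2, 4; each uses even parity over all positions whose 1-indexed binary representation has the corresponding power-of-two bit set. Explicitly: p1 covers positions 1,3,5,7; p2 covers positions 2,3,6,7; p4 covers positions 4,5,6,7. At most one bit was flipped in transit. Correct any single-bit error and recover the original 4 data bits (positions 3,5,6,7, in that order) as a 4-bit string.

1010

s1: b1⊕b3⊕b5⊕b7 = 1⊕1⊕0⊕0 = 0
s2: b2⊕b3⊕b6⊕b7 = 0⊕1⊕1⊕0 = 0
s4: b4⊕b5⊕b6⊕b7 = 0⊕0⊕1⊕0 = 1
Syndrome (s4...s1) = 100 → position 4.
Flip bit 4: corrected codeword = 1011010
Data bits at positions 3,5,6,7: 1010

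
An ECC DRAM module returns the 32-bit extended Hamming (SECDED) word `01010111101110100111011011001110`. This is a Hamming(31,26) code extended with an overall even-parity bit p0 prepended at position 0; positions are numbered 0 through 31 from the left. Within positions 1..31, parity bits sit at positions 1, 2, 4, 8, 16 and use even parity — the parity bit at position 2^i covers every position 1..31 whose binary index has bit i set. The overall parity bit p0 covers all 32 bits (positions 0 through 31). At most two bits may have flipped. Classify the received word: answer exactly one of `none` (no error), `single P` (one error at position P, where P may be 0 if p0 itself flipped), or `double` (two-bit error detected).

none

s1: b1⊕b3⊕b5⊕b7⊕b9⊕b11⊕b13⊕b15⊕b17⊕b19⊕b21⊕b23⊕b25⊕b27⊕b29⊕b31 = 1⊕1⊕1⊕1⊕0⊕1⊕0⊕0⊕1⊕1⊕1⊕0⊕1⊕0⊕1⊕0 = 0
s2: b2⊕b3⊕b6⊕b7⊕b10⊕b11⊕b14⊕b15⊕b18⊕b19⊕b22⊕b23⊕b26⊕b27⊕b30⊕b31 = 0⊕1⊕1⊕1⊕1⊕1⊕1⊕0⊕1⊕1⊕1⊕0⊕0⊕0⊕1⊕0 = 0
s4: b4⊕b5⊕b6⊕b7⊕b12⊕b13⊕b14⊕b15⊕b20⊕b21⊕b22⊕b23⊕b28⊕b29⊕b30⊕b31 = 0⊕1⊕1⊕1⊕1⊕0⊕1⊕0⊕0⊕1⊕1⊕0⊕1⊕1⊕1⊕0 = 0
s8: b8⊕b9⊕b10⊕b11⊕b12⊕b13⊕b14⊕b15⊕b24⊕b25⊕b26⊕b27⊕b28⊕b29⊕b30⊕b31 = 1⊕0⊕1⊕1⊕1⊕0⊕1⊕0⊕1⊕1⊕0⊕0⊕1⊕1⊕1⊕0 = 0
s16: b16⊕b17⊕b18⊕b19⊕b20⊕b21⊕b22⊕b23⊕b24⊕b25⊕b26⊕b27⊕b28⊕b29⊕b30⊕b31 = 0⊕1⊕1⊕1⊕0⊕1⊕1⊕0⊕1⊕1⊕0⊕0⊕1⊕1⊕1⊕0 = 0
Syndrome (s16...s1) = 00000 → position 0 (no error).
Overall parity (XOR of all 32 bits, including p0): 0⊕1⊕0⊕1⊕0⊕1⊕1⊕1⊕1⊕0⊕1⊕1⊕1⊕0⊕1⊕0⊕0⊕1⊕1⊕1⊕0⊕1⊕1⊕0⊕1⊕1⊕0⊕0⊕1⊕1⊕1⊕0 = 0
Overall=0, syndrome position=0 → no error.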